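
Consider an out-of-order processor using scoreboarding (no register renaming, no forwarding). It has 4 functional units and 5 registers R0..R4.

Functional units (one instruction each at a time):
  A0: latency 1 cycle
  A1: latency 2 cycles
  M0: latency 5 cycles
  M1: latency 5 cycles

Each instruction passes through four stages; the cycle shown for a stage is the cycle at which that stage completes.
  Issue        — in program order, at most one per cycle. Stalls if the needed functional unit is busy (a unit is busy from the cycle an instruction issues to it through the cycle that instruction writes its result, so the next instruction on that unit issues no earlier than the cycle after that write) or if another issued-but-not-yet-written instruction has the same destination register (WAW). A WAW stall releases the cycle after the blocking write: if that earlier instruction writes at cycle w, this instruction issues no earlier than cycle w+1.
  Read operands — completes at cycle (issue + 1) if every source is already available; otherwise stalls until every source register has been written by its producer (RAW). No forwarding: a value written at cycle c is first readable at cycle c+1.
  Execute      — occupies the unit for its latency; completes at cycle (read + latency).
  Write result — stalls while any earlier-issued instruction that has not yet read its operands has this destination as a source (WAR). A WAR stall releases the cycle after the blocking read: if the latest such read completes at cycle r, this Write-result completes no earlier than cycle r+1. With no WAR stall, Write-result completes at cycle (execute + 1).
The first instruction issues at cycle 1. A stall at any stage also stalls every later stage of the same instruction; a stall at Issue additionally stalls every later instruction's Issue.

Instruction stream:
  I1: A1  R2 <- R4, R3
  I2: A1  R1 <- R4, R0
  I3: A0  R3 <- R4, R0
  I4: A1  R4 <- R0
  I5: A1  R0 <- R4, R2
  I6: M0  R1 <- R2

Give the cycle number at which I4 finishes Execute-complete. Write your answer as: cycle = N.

c1: I1→A1
c2: I1 RO
c4: I1 EX
c5: I1 WR R2
c6: I2→A1
c7: I2 RO, I3→A0
c8: I3 RO
c9: I2 EX, I3 EX
c10: I2 WR R1, I3 WR R3
c11: I4→A1
c12: I4 RO
c14: I4 EX
c15: I4 WR R4
c16: I5→A1
c17: I5 RO, I6→M0
c18: I6 RO
c19: I5 EX
c20: I5 WR R0
c23: I6 EX
c24: I6 WR R1

cycle = 14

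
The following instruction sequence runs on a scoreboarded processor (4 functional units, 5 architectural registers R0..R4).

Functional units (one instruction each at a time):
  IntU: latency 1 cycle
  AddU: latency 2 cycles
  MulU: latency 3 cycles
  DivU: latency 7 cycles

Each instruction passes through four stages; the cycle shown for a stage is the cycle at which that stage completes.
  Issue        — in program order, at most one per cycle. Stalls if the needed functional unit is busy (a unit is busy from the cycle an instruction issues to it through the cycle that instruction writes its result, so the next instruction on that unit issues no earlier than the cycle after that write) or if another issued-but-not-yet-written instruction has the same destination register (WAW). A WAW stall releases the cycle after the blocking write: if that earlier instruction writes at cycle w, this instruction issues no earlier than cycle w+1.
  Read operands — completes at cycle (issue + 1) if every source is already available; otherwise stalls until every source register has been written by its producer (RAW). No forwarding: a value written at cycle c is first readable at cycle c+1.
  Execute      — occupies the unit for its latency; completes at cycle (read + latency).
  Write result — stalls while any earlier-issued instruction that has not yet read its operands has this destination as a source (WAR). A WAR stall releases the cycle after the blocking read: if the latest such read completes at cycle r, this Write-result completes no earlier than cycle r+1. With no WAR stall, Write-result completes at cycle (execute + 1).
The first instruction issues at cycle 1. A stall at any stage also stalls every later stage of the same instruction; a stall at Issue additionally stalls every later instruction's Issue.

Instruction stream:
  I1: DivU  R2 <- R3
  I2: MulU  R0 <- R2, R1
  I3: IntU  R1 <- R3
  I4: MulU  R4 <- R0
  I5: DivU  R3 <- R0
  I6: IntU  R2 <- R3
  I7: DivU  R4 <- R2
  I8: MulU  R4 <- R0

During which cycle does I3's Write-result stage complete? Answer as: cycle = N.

cycle = 12

I1 -> (1, 2, 9, 10)
I2 -> (2, 11, 14, 15)  // RAW R2: wait I1 write@10
I3 -> (3, 4, 5, 12)  // WAR R1: wait I2 read@11
I4 -> (16, 17, 20, 21)  // struct: MulU busy until I2 writes@15
I5 -> (17, 18, 25, 26)
I6 -> (18, 27, 28, 29)  // RAW R3: wait I5 write@26
I7 -> (27, 30, 37, 38)  // struct: DivU busy until I5 writes@26, RAW R2: wait I6 write@29
I8 -> (39, 40, 43, 44)  // WAW R4: wait I7 write@38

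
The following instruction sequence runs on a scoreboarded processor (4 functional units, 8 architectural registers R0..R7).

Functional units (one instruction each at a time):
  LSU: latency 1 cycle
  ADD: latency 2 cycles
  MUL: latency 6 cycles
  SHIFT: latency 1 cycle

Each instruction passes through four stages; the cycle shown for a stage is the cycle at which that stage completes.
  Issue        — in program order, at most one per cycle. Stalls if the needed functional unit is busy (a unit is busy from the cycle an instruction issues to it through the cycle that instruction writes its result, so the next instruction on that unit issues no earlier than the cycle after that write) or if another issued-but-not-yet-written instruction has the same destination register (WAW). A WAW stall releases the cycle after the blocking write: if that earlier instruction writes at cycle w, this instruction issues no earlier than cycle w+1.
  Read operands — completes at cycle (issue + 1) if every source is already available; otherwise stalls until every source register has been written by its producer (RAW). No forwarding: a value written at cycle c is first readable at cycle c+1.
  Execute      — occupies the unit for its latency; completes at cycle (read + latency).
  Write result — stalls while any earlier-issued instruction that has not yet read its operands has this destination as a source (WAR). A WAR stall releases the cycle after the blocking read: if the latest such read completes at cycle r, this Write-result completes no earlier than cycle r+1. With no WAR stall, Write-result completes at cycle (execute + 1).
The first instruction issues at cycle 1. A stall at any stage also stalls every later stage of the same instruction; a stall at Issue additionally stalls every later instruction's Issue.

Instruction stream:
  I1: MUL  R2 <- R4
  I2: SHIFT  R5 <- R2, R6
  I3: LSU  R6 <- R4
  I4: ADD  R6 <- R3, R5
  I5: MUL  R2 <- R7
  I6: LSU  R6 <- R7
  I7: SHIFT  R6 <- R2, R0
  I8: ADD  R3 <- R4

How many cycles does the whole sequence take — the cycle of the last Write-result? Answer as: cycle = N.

cycle = 26

c1: I1 issues→MUL
c2: I1 reads | I2 issues→SHIFT
c3: I3 issues→LSU
c4: I3 reads
c5: I3 exec-done
c8: I1 exec-done
c9: I1 writes R2
c10: I2 reads
c11: I2 exec-done | I3 writes R6
c12: I2 writes R5 | I4 issues→ADD
c13: I4 reads | I5 issues→MUL
c14: I5 reads
c15: I4 exec-done
c16: I4 writes R6
c17: I6 issues→LSU
c18: I6 reads
c19: I6 exec-done
c20: I5 exec-done | I6 writes R6
c21: I5 writes R2 | I7 issues→SHIFT
c22: I7 reads | I8 issues→ADD
c23: I7 exec-done | I8 reads
c24: I7 writes R6
c25: I8 exec-done
c26: I8 writes R3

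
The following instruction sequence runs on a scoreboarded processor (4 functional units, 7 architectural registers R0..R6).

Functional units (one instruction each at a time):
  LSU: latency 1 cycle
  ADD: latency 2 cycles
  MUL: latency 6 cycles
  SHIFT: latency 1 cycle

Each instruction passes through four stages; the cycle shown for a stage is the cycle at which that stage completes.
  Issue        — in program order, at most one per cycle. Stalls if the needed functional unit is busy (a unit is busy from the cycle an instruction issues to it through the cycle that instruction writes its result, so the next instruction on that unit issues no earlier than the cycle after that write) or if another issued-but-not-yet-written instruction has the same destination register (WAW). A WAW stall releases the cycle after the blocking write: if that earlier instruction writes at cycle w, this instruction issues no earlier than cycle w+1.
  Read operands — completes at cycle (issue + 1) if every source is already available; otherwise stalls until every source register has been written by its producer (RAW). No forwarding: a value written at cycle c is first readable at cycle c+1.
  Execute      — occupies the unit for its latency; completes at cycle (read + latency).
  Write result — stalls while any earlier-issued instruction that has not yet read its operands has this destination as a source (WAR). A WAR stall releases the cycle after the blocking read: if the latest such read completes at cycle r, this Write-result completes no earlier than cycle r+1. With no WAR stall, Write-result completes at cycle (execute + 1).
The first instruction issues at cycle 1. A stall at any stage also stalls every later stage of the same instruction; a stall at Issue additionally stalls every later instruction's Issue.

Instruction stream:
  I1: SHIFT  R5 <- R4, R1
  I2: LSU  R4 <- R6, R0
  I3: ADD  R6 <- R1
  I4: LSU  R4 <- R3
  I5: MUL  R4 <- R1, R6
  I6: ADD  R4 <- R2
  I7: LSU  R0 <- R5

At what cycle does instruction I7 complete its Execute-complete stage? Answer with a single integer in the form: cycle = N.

  I1 | 1 | 2 | 3 | 4
  I2 | 2 | 3 | 4 | 5
  I3 | 3 | 4 | 6 | 7
  I4 | 6 | 7 | 8 | 9   struct: LSU busy until I2 writes@5
  I5 | 10 | 11 | 17 | 18   WAW R4: wait I4 write@9
  I6 | 19 | 20 | 22 | 23   WAW R4: wait I5 write@18
  I7 | 20 | 21 | 22 | 23

cycle = 22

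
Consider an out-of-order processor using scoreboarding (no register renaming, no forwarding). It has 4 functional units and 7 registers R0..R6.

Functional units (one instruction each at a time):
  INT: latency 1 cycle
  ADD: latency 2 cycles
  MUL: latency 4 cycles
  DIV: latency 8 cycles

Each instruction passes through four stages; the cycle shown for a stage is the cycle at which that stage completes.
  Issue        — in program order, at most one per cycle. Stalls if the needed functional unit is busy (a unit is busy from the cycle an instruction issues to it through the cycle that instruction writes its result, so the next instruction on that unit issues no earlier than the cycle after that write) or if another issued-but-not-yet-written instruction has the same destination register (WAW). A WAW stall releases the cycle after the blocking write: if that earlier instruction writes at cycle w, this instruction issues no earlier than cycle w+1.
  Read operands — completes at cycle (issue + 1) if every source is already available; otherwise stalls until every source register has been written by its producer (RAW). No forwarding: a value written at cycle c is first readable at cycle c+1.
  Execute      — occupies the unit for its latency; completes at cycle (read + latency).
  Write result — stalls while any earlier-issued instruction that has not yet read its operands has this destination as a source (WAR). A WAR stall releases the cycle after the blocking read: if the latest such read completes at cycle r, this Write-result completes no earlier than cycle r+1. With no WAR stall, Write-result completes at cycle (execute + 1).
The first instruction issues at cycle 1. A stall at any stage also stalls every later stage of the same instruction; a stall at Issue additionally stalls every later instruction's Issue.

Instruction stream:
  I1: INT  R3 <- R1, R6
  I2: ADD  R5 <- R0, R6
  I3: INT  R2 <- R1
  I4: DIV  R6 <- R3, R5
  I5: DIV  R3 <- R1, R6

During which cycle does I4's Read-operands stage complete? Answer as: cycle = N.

cycle = 7

cycle 1: I1 issues→INT
cycle 2: I1 reads, I2 issues→ADD
cycle 3: I1 exec-done, I2 reads
cycle 4: I1 writes R3
cycle 5: I2 exec-done, I3 issues→INT
cycle 6: I2 writes R5, I3 reads, I4 issues→DIV
cycle 7: I3 exec-done, I4 reads
cycle 8: I3 writes R2
cycle 15: I4 exec-done
cycle 16: I4 writes R6
cycle 17: I5 issues→DIV
cycle 18: I5 reads
cycle 26: I5 exec-done
cycle 27: I5 writes R3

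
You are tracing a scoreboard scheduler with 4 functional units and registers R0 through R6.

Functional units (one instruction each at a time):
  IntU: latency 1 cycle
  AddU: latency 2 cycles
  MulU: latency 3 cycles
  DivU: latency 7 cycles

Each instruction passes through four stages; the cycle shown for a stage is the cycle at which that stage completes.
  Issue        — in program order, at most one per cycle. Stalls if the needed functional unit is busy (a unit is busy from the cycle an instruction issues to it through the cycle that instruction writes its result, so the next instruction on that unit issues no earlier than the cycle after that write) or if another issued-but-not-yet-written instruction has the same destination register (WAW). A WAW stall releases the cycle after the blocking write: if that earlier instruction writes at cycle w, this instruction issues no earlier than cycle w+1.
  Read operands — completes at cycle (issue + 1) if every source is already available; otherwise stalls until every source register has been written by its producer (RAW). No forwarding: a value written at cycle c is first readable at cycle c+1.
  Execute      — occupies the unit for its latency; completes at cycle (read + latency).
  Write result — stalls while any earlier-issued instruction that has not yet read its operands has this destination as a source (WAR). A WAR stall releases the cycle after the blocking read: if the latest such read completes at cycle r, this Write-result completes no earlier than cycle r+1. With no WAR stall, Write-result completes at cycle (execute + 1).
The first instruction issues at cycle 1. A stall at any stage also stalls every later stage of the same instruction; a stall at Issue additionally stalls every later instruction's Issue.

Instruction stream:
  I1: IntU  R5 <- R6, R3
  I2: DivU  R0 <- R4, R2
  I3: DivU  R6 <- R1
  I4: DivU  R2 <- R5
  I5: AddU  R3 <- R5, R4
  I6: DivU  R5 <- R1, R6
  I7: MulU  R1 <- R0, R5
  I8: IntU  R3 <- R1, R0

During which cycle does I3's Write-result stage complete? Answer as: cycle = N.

[1] I1→IntU
[2] I1 RO · I2→DivU
[3] I1 EX · I2 RO
[4] I1 WR R5
[10] I2 EX
[11] I2 WR R0
[12] I3→DivU
[13] I3 RO
[20] I3 EX
[21] I3 WR R6
[22] I4→DivU
[23] I4 RO · I5→AddU
[24] I5 RO
[26] I5 EX
[27] I5 WR R3
[30] I4 EX
[31] I4 WR R2
[32] I6→DivU
[33] I6 RO · I7→MulU
[34] I8→IntU
[40] I6 EX
[41] I6 WR R5
[42] I7 RO
[45] I7 EX
[46] I7 WR R1
[47] I8 RO
[48] I8 EX
[49] I8 WR R3

cycle = 21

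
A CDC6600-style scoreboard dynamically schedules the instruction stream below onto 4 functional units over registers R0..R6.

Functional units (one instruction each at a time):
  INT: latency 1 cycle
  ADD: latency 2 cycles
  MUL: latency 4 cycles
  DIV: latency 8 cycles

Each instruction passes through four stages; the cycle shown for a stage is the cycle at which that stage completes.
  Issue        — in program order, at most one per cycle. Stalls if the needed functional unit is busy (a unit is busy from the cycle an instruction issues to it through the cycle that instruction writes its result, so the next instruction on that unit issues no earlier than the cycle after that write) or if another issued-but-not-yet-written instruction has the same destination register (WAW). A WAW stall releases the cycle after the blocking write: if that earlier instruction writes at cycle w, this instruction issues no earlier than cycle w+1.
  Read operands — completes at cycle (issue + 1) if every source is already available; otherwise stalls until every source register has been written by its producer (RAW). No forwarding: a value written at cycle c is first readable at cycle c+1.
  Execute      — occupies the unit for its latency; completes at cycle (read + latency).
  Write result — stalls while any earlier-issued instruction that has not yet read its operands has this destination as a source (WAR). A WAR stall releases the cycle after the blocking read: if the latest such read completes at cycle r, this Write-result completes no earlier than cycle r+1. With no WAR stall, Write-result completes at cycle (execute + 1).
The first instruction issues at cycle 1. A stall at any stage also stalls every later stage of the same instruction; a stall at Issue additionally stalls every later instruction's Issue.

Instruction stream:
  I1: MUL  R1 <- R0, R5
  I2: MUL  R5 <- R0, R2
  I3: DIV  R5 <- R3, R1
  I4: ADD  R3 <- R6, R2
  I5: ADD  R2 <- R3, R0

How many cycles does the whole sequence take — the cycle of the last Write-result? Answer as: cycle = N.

cycle = 25

  I1 | 1 | 2 | 6 | 7
  I2 | 8 | 9 | 13 | 14   struct: MUL busy until I1 writes@7
  I3 | 15 | 16 | 24 | 25   WAW R5: wait I2 write@14
  I4 | 16 | 17 | 19 | 20
  I5 | 21 | 22 | 24 | 25   struct: ADD busy until I4 writes@20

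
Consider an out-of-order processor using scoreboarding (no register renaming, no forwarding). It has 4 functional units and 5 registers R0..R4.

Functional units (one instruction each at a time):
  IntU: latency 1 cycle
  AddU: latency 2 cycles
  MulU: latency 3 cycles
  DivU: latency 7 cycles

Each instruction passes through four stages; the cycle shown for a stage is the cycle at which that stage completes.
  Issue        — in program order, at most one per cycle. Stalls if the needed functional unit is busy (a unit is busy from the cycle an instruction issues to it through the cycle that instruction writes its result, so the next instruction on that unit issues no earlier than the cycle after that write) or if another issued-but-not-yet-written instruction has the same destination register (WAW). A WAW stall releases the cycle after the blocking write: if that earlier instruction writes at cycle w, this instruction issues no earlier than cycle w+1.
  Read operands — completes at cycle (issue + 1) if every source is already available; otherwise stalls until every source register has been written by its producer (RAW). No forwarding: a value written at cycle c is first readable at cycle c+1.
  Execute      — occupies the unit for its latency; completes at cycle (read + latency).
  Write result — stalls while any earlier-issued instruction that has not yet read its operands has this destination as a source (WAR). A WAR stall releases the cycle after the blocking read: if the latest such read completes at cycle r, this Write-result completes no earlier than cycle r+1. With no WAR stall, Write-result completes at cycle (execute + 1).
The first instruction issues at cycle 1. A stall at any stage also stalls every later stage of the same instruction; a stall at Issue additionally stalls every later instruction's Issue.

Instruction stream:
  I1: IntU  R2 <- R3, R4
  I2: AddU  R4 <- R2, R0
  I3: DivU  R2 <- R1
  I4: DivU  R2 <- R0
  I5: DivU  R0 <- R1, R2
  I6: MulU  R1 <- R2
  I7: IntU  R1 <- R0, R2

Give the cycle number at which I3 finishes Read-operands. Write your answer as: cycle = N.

I1  is:1  ro:2  ex:3  wr:4
I2  is:2  ro:5  ex:7  wr:8  — RAW R2: wait I1 write@4
I3  is:5  ro:6  ex:13  wr:14  — WAW R2: wait I1 write@4
I4  is:15  ro:16  ex:23  wr:24  — struct: DivU busy until I3 writes@14
I5  is:25  ro:26  ex:33  wr:34  — struct: DivU busy until I4 writes@24
I6  is:26  ro:27  ex:30  wr:31
I7  is:32  ro:35  ex:36  wr:37  — WAW R1: wait I6 write@31, RAW R0: wait I5 write@34

cycle = 6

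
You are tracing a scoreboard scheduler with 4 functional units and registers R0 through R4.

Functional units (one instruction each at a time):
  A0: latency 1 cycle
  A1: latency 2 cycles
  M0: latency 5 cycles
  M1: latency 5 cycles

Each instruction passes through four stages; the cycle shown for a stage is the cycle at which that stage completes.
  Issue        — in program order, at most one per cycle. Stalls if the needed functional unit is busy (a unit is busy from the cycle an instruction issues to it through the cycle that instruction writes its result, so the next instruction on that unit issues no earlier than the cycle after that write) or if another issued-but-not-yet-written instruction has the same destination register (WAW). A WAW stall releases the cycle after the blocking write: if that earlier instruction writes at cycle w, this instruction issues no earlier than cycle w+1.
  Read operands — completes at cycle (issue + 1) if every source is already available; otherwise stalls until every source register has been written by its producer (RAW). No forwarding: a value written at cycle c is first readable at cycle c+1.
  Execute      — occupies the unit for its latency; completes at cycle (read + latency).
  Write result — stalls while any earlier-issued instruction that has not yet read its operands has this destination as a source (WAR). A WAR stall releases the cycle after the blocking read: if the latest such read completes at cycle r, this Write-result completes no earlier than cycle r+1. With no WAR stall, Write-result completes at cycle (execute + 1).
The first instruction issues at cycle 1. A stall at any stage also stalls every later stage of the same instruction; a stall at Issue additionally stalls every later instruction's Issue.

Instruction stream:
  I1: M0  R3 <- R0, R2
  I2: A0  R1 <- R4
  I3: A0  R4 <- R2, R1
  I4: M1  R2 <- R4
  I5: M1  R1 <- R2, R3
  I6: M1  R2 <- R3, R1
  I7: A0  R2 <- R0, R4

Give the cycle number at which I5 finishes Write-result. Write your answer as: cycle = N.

  I1 | 1 | 2 | 7 | 8
  I2 | 2 | 3 | 4 | 5
  I3 | 6 | 7 | 8 | 9   struct: A0 busy until I2 writes@5
  I4 | 7 | 10 | 15 | 16   RAW R4: wait I3 write@9
  I5 | 17 | 18 | 23 | 24   struct: M1 busy until I4 writes@16
  I6 | 25 | 26 | 31 | 32   struct: M1 busy until I5 writes@24
  I7 | 33 | 34 | 35 | 36   WAW R2: wait I6 write@32

cycle = 24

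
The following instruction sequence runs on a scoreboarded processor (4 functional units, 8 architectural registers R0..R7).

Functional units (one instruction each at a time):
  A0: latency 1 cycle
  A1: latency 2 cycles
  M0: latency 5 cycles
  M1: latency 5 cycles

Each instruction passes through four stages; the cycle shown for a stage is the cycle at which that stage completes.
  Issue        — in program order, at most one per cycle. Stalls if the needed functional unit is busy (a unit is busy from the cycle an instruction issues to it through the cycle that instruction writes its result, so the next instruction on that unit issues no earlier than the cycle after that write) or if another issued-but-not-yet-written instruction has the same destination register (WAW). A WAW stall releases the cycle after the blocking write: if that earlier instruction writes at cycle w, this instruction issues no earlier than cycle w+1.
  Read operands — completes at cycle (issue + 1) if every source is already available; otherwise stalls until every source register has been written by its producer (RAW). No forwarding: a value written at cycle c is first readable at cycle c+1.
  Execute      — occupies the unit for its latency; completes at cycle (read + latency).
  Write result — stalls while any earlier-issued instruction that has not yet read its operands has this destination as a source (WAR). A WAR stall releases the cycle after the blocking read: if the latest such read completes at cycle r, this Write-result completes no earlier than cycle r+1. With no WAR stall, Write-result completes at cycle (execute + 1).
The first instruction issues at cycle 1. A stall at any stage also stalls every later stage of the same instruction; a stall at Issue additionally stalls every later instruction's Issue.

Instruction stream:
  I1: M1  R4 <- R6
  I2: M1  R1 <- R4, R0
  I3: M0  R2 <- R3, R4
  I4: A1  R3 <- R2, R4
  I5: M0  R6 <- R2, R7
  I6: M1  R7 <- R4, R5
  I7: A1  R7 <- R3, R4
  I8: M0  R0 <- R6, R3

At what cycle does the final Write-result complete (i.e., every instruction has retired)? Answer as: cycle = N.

cycle = 35

t=1  I1 issues→M1
t=2  I1 reads
t=7  I1 exec-done
t=8  I1 writes R4
t=9  I2 issues→M1
t=10  I2 reads; I3 issues→M0
t=11  I3 reads; I4 issues→A1
t=15  I2 exec-done
t=16  I2 writes R1; I3 exec-done
t=17  I3 writes R2
t=18  I4 reads; I5 issues→M0
t=19  I5 reads; I6 issues→M1
t=20  I4 exec-done; I6 reads
t=21  I4 writes R3
t=24  I5 exec-done
t=25  I5 writes R6; I6 exec-done
t=26  I6 writes R7
t=27  I7 issues→A1
t=28  I7 reads; I8 issues→M0
t=29  I8 reads
t=30  I7 exec-done
t=31  I7 writes R7
t=34  I8 exec-done
t=35  I8 writes R0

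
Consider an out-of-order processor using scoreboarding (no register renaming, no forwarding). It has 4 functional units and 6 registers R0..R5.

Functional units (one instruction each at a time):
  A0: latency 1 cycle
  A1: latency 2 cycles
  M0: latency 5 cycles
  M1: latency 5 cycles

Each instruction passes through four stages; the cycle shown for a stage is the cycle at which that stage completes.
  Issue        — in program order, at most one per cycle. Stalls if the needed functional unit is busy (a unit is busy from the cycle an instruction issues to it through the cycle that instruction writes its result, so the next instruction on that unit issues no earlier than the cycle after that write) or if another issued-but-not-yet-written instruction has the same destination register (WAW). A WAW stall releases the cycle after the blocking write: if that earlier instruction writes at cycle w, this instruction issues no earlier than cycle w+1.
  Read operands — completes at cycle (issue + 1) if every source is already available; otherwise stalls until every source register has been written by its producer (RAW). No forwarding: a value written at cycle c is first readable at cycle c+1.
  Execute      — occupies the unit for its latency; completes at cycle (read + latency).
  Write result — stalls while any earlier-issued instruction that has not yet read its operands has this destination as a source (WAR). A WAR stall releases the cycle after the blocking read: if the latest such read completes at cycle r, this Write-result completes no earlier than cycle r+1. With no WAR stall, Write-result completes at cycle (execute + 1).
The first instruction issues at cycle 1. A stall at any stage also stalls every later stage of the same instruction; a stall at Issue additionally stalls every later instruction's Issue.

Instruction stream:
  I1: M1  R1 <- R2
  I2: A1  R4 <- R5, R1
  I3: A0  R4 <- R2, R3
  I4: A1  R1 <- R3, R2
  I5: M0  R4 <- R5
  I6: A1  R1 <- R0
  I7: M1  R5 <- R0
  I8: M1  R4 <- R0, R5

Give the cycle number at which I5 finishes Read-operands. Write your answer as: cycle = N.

I1: IS=1 RO=2 EX=7 WR=8
I2: IS=2 RO=9 EX=11 WR=12  [RAW R1: wait I1 write@8]
I3: IS=13 RO=14 EX=15 WR=16  [WAW R4: wait I2 write@12]
I4: IS=14 RO=15 EX=17 WR=18
I5: IS=17 RO=18 EX=23 WR=24  [WAW R4: wait I3 write@16]
I6: IS=19 RO=20 EX=22 WR=23  [struct: A1 busy until I4 writes@18]
I7: IS=20 RO=21 EX=26 WR=27
I8: IS=28 RO=29 EX=34 WR=35  [struct: M1 busy until I7 writes@27]

cycle = 18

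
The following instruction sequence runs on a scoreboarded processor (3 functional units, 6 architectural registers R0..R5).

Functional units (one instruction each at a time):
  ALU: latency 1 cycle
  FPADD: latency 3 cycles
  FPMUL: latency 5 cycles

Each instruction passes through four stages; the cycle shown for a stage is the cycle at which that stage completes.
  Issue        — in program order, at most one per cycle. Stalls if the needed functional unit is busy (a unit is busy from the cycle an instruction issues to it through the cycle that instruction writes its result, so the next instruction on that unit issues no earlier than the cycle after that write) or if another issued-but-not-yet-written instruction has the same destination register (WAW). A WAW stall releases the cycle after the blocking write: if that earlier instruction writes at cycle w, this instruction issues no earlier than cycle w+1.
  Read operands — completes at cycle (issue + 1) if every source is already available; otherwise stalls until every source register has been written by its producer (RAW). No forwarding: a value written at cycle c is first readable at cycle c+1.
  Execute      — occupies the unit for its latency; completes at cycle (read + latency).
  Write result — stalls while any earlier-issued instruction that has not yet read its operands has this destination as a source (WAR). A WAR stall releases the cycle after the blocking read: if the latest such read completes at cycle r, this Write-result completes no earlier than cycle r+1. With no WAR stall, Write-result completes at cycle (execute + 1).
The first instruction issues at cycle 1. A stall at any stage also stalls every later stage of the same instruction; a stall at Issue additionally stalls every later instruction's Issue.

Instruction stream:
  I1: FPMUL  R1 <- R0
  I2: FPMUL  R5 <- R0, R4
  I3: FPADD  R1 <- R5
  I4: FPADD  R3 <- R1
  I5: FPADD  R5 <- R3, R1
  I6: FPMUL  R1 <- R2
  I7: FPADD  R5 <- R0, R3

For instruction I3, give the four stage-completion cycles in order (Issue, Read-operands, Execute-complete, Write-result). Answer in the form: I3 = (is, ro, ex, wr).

1) issue 1, read 2, done 7, write 8
2) issue 9, read 10, done 15, write 16  <struct: FPMUL busy until I1 writes@8>
3) issue 10, read 17, done 20, write 21  <RAW R5: wait I2 write@16>
4) issue 22, read 23, done 26, write 27  <struct: FPADD busy until I3 writes@21>
5) issue 28, read 29, done 32, write 33  <struct: FPADD busy until I4 writes@27>
6) issue 29, read 30, done 35, write 36
7) issue 34, read 35, done 38, write 39  <struct: FPADD busy until I5 writes@33>

I3 = (10, 17, 20, 21)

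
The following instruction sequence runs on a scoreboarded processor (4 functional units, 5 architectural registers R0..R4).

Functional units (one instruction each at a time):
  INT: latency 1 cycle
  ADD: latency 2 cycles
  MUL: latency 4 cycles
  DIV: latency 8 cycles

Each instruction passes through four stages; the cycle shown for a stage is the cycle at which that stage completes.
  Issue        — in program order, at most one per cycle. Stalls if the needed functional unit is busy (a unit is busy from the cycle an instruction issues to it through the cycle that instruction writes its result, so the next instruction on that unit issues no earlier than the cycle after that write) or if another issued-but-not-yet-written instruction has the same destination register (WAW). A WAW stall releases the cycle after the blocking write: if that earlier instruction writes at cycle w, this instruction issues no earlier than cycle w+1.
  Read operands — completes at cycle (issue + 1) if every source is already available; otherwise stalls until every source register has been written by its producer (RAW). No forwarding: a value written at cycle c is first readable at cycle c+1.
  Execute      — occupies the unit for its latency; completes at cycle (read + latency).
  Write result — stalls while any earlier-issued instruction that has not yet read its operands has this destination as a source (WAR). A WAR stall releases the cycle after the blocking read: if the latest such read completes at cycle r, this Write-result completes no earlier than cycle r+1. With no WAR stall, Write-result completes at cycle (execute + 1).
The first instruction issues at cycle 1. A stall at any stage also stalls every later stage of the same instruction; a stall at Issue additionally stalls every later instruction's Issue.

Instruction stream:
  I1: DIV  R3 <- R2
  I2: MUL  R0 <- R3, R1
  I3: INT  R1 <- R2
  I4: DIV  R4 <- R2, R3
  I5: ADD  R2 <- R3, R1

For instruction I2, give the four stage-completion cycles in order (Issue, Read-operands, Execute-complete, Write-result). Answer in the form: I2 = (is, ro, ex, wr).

c1: I1 dispatched to DIV
c2: I1 operands ready, I2 dispatched to MUL
c3: I3 dispatched to INT
c4: I3 operands ready
c5: I3 complete
c10: I1 complete
c11: R3←I1
c12: I2 operands ready, I4 dispatched to DIV
c13: R1←I3, I4 operands ready, I5 dispatched to ADD
c14: I5 operands ready
c16: I2 complete, I5 complete
c17: R0←I2, R2←I5
c21: I4 complete
c22: R4←I4

I2 = (2, 12, 16, 17)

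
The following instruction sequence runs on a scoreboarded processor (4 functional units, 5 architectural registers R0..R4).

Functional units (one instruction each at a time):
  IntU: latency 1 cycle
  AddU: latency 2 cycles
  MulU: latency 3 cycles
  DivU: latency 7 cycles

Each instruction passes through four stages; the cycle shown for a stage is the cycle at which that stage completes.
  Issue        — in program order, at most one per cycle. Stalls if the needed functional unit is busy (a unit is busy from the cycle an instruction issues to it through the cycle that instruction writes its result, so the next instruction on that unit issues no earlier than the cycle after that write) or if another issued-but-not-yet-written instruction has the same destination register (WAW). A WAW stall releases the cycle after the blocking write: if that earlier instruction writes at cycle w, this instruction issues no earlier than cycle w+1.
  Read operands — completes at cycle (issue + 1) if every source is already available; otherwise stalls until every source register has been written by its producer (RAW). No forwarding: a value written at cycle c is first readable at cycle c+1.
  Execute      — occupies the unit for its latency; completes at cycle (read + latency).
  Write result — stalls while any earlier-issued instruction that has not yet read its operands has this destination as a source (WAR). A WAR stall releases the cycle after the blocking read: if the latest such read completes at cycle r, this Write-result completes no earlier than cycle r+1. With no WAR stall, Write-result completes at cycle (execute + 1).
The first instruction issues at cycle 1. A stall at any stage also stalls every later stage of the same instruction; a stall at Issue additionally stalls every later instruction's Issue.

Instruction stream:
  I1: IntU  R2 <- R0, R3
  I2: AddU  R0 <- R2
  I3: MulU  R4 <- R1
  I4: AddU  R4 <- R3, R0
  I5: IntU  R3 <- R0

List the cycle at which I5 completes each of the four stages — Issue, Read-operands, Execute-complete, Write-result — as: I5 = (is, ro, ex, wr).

I5 = (10, 11, 12, 13)

1) issue 1, read 2, done 3, write 4
2) issue 2, read 5, done 7, write 8  <RAW R2: wait I1 write@4>
3) issue 3, read 4, done 7, write 8
4) issue 9, read 10, done 12, write 13  <WAW R4: wait I3 write@8>
5) issue 10, read 11, done 12, write 13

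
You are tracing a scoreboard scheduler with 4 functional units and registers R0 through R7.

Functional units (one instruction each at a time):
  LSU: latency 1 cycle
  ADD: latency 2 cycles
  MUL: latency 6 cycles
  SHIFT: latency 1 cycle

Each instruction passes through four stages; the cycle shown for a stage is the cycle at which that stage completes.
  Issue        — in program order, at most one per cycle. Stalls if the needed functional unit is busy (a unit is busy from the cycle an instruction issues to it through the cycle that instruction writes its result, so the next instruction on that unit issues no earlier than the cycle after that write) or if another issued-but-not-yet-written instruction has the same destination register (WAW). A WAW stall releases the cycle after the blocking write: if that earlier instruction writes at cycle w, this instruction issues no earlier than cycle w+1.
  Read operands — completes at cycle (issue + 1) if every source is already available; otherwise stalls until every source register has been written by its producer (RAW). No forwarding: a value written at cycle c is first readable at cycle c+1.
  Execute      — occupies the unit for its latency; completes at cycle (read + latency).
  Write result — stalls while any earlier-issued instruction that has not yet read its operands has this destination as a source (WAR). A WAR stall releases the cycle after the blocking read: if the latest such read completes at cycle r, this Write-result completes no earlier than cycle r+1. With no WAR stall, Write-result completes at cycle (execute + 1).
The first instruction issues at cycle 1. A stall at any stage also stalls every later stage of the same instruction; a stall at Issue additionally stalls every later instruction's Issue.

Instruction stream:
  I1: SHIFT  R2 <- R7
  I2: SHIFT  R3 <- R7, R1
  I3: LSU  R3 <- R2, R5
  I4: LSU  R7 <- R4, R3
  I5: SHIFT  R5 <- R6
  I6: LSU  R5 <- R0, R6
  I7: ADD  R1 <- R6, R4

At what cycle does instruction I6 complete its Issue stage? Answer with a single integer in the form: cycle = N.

[I1] 1/2/3/4
[I2] 5/6/7/8  (struct: SHIFT busy until I1 writes@4)
[I3] 9/10/11/12  (WAW R3: wait I2 write@8)
[I4] 13/14/15/16  (struct: LSU busy until I3 writes@12)
[I5] 14/15/16/17
[I6] 18/19/20/21  (WAW R5: wait I5 write@17)
[I7] 19/20/22/23

cycle = 18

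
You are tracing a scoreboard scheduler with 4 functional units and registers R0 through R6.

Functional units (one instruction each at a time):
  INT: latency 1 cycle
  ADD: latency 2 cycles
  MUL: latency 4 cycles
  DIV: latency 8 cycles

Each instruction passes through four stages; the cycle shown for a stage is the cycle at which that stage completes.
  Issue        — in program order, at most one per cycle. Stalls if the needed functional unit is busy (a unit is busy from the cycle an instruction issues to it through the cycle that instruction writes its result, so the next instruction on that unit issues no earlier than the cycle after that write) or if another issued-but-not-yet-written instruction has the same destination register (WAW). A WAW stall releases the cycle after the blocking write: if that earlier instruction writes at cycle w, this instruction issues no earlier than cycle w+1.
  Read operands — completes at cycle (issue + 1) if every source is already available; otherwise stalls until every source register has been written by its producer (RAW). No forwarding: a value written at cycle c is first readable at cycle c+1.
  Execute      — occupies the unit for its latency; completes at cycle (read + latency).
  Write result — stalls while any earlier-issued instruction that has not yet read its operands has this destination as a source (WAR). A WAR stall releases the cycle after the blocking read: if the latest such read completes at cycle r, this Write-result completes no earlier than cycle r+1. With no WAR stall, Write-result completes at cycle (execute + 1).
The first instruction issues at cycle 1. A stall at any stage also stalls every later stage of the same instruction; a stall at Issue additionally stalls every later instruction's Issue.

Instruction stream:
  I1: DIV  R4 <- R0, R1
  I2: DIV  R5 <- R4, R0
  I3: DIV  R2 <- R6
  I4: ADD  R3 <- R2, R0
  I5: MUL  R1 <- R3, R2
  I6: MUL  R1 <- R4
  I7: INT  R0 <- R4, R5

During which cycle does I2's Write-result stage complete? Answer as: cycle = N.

cycle = 22

t=1  I1→DIV
t=2  I1 RO
t=10  I1 EX
t=11  I1 WR R4
t=12  I2→DIV
t=13  I2 RO
t=21  I2 EX
t=22  I2 WR R5
t=23  I3→DIV
t=24  I3 RO | I4→ADD
t=25  I5→MUL
t=32  I3 EX
t=33  I3 WR R2
t=34  I4 RO
t=36  I4 EX
t=37  I4 WR R3
t=38  I5 RO
t=42  I5 EX
t=43  I5 WR R1
t=44  I6→MUL
t=45  I6 RO | I7→INT
t=46  I7 RO
t=47  I7 EX
t=48  I7 WR R0
t=49  I6 EX
t=50  I6 WR R1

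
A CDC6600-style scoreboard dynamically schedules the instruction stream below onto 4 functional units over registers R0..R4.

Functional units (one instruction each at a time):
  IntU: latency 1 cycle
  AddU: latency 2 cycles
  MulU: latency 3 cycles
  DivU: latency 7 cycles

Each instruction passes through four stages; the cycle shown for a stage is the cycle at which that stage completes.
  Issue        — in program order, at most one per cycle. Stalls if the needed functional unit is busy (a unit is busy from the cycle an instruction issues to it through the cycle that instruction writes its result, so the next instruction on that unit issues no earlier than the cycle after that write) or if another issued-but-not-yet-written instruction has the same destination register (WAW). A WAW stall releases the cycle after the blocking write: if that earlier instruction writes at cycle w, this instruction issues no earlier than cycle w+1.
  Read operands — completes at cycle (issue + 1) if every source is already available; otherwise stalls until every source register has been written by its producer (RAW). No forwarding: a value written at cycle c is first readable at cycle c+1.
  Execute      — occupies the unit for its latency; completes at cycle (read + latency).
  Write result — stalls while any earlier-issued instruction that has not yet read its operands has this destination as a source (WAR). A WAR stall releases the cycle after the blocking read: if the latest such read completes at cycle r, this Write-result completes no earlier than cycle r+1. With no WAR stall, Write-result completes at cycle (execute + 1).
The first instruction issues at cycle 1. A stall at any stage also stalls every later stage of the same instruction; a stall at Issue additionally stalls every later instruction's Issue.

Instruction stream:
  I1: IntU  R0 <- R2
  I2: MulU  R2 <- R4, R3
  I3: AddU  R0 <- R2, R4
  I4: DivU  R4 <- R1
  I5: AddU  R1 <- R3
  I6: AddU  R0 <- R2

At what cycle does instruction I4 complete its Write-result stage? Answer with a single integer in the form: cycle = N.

c1: I1→IntU
c2: I1 RO; I2→MulU
c3: I1 EX; I2 RO
c4: I1 WR R0
c5: I3→AddU
c6: I2 EX; I4→DivU
c7: I2 WR R2; I4 RO
c8: I3 RO
c10: I3 EX
c11: I3 WR R0
c12: I5→AddU
c13: I5 RO
c14: I4 EX
c15: I4 WR R4; I5 EX
c16: I5 WR R1
c17: I6→AddU
c18: I6 RO
c20: I6 EX
c21: I6 WR R0

cycle = 15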